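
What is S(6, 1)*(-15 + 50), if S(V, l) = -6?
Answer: -210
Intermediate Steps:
S(6, 1)*(-15 + 50) = -6*(-15 + 50) = -6*35 = -210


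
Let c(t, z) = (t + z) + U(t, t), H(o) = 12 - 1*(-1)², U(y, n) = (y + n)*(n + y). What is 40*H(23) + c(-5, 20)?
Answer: 555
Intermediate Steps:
U(y, n) = (n + y)² (U(y, n) = (n + y)*(n + y) = (n + y)²)
H(o) = 11 (H(o) = 12 - 1*1 = 12 - 1 = 11)
c(t, z) = t + z + 4*t² (c(t, z) = (t + z) + (t + t)² = (t + z) + (2*t)² = (t + z) + 4*t² = t + z + 4*t²)
40*H(23) + c(-5, 20) = 40*11 + (-5 + 20 + 4*(-5)²) = 440 + (-5 + 20 + 4*25) = 440 + (-5 + 20 + 100) = 440 + 115 = 555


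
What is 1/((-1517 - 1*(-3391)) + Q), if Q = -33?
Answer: 1/1841 ≈ 0.00054318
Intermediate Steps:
1/((-1517 - 1*(-3391)) + Q) = 1/((-1517 - 1*(-3391)) - 33) = 1/((-1517 + 3391) - 33) = 1/(1874 - 33) = 1/1841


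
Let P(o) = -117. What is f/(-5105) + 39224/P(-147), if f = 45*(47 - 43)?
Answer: -40051916/119457 ≈ -335.28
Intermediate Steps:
f = 180 (f = 45*4 = 180)
f/(-5105) + 39224/P(-147) = 180/(-5105) + 39224/(-117) = 180*(-1/5105) + 39224*(-1/117) = -36/1021 - 39224/117 = -40051916/119457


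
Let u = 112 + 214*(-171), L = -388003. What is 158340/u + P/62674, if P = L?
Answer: -415153907/39421946 ≈ -10.531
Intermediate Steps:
P = -388003
u = -36482 (u = 112 - 36594 = -36482)
158340/u + P/62674 = 158340/(-36482) - 388003/62674 = 158340*(-1/36482) - 388003*1/62674 = -2730/629 - 388003/62674 = -415153907/39421946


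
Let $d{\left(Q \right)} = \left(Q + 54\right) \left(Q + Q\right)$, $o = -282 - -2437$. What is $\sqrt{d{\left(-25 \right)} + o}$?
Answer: $\sqrt{705} \approx 26.552$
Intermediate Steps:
$o = 2155$ ($o = -282 + 2437 = 2155$)
$d{\left(Q \right)} = 2 Q \left(54 + Q\right)$ ($d{\left(Q \right)} = \left(54 + Q\right) 2 Q = 2 Q \left(54 + Q\right)$)
$\sqrt{d{\left(-25 \right)} + o} = \sqrt{2 \left(-25\right) \left(54 - 25\right) + 2155} = \sqrt{2 \left(-25\right) 29 + 2155} = \sqrt{-1450 + 2155} = \sqrt{705}$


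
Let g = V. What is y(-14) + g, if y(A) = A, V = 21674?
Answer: 21660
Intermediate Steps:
g = 21674
y(-14) + g = -14 + 21674 = 21660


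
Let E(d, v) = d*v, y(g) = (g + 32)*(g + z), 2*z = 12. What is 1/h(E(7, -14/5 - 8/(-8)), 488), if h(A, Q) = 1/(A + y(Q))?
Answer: 1284337/5 ≈ 2.5687e+5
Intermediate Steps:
z = 6 (z = (½)*12 = 6)
y(g) = (6 + g)*(32 + g) (y(g) = (g + 32)*(g + 6) = (32 + g)*(6 + g) = (6 + g)*(32 + g))
h(A, Q) = 1/(192 + A + Q² + 38*Q) (h(A, Q) = 1/(A + (192 + Q² + 38*Q)) = 1/(192 + A + Q² + 38*Q))
1/h(E(7, -14/5 - 8/(-8)), 488) = 1/(1/(192 + 7*(-14/5 - 8/(-8)) + 488² + 38*488)) = 1/(1/(192 + 7*(-14*⅕ - 8*(-⅛)) + 238144 + 18544)) = 1/(1/(192 + 7*(-14/5 + 1) + 238144 + 18544)) = 1/(1/(192 + 7*(-9/5) + 238144 + 18544)) = 1/(1/(192 - 63/5 + 238144 + 18544)) = 1/(1/(1284337/5)) = 1/(5/1284337) = 1284337/5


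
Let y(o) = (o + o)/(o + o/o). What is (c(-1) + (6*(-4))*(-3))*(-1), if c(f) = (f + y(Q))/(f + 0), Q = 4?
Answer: -357/5 ≈ -71.400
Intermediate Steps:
y(o) = 2*o/(1 + o) (y(o) = (2*o)/(o + 1) = (2*o)/(1 + o) = 2*o/(1 + o))
c(f) = (8/5 + f)/f (c(f) = (f + 2*4/(1 + 4))/(f + 0) = (f + 2*4/5)/f = (f + 2*4*(1/5))/f = (f + 8/5)/f = (8/5 + f)/f)
(c(-1) + (6*(-4))*(-3))*(-1) = ((8/5 - 1)/(-1) + (6*(-4))*(-3))*(-1) = (-1*3/5 - 24*(-3))*(-1) = (-3/5 + 72)*(-1) = (357/5)*(-1) = -357/5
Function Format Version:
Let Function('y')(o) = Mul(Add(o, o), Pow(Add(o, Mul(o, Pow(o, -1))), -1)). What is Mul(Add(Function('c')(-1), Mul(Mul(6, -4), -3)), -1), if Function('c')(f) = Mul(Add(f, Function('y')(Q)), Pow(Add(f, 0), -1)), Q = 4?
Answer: Rational(-357, 5) ≈ -71.400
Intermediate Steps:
Function('y')(o) = Mul(2, o, Pow(Add(1, o), -1)) (Function('y')(o) = Mul(Mul(2, o), Pow(Add(o, 1), -1)) = Mul(Mul(2, o), Pow(Add(1, o), -1)) = Mul(2, o, Pow(Add(1, o), -1)))
Function('c')(f) = Mul(Pow(f, -1), Add(Rational(8, 5), f)) (Function('c')(f) = Mul(Add(f, Mul(2, 4, Pow(Add(1, 4), -1))), Pow(Add(f, 0), -1)) = Mul(Add(f, Mul(2, 4, Pow(5, -1))), Pow(f, -1)) = Mul(Add(f, Mul(2, 4, Rational(1, 5))), Pow(f, -1)) = Mul(Add(f, Rational(8, 5)), Pow(f, -1)) = Mul(Add(Rational(8, 5), f), Pow(f, -1)) = Mul(Pow(f, -1), Add(Rational(8, 5), f)))
Mul(Add(Function('c')(-1), Mul(Mul(6, -4), -3)), -1) = Mul(Add(Mul(Pow(-1, -1), Add(Rational(8, 5), -1)), Mul(Mul(6, -4), -3)), -1) = Mul(Add(Mul(-1, Rational(3, 5)), Mul(-24, -3)), -1) = Mul(Add(Rational(-3, 5), 72), -1) = Mul(Rational(357, 5), -1) = Rational(-357, 5)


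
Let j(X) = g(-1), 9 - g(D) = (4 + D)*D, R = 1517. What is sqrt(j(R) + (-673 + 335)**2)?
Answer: 4*sqrt(7141) ≈ 338.02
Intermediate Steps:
g(D) = 9 - D*(4 + D) (g(D) = 9 - (4 + D)*D = 9 - D*(4 + D))
j(X) = 12 (j(X) = 9 - 1*(-1)**2 - 4*(-1) = 9 - 1*1 + 4 = 9 - 1 + 4 = 12)
sqrt(j(R) + (-673 + 335)**2) = sqrt(12 + (-673 + 335)**2) = sqrt(12 + (-338)**2) = sqrt(12 + 114244) = sqrt(114256) = 4*sqrt(7141)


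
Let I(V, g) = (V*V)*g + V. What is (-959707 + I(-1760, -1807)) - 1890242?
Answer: -5600214909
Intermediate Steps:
I(V, g) = V + g*V² (I(V, g) = V²*g + V = g*V² + V = V + g*V²)
(-959707 + I(-1760, -1807)) - 1890242 = (-959707 - 1760*(1 - 1760*(-1807))) - 1890242 = (-959707 - 1760*(1 + 3180320)) - 1890242 = (-959707 - 1760*3180321) - 1890242 = (-959707 - 5597364960) - 1890242 = -5598324667 - 1890242 = -5600214909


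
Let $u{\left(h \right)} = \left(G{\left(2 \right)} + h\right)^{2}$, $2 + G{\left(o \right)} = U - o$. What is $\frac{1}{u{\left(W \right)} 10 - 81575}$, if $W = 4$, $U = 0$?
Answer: $- \frac{1}{81575} \approx -1.2259 \cdot 10^{-5}$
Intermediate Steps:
$G{\left(o \right)} = -2 - o$ ($G{\left(o \right)} = -2 + \left(0 - o\right) = -2 - o$)
$u{\left(h \right)} = \left(-4 + h\right)^{2}$ ($u{\left(h \right)} = \left(\left(-2 - 2\right) + h\right)^{2} = \left(-4 + h\right)^{2}$)
$\frac{1}{u{\left(W \right)} 10 - 81575} = \frac{1}{\left(-4 + 4\right)^{2} \cdot 10 - 81575} = \frac{1}{0^{2} \cdot 10 - 81575} = \frac{1}{0 \cdot 10 - 81575} = \frac{1}{0 - 81575} = \frac{1}{-81575} = - \frac{1}{81575}$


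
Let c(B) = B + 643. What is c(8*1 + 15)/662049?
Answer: 74/73561 ≈ 0.0010060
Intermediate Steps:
c(B) = 643 + B
c(8*1 + 15)/662049 = (643 + (8*1 + 15))/662049 = (643 + (8 + 15))*(1/662049) = (643 + 23)*(1/662049) = 666*(1/662049) = 74/73561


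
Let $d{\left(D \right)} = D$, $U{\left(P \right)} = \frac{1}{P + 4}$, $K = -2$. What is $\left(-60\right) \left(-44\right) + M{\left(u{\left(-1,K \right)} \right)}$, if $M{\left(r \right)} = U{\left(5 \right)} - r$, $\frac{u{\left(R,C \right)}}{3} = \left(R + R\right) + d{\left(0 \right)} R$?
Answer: $\frac{23815}{9} \approx 2646.1$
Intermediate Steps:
$U{\left(P \right)} = \frac{1}{4 + P}$
$u{\left(R,C \right)} = 6 R$ ($u{\left(R,C \right)} = 3 \left(\left(R + R\right) + 0 R\right) = 3 \left(2 R + 0\right) = 3 \cdot 2 R = 6 R$)
$M{\left(r \right)} = \frac{1}{9} - r$ ($M{\left(r \right)} = \frac{1}{4 + 5} - r = \frac{1}{9} - r$)
$\left(-60\right) \left(-44\right) + M{\left(u{\left(-1,K \right)} \right)} = \left(-60\right) \left(-44\right) - \left(- \frac{1}{9} + 6 \left(-1\right)\right) = 2640 + \left(\frac{1}{9} - -6\right) = 2640 + \left(\frac{1}{9} + 6\right) = 2640 + \frac{55}{9} = \frac{23815}{9}$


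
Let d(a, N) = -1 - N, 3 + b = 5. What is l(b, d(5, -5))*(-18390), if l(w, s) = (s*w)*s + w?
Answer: -625260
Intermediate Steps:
b = 2 (b = -3 + 5 = 2)
l(w, s) = w + w*s² (l(w, s) = w*s² + w = w + w*s²)
l(b, d(5, -5))*(-18390) = (2*(1 + (-1 - 1*(-5))²))*(-18390) = (2*(1 + (-1 + 5)²))*(-18390) = (2*(1 + 4²))*(-18390) = (2*(1 + 16))*(-18390) = (2*17)*(-18390) = 34*(-18390) = -625260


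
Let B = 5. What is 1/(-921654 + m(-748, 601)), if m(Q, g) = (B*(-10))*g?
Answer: -1/951704 ≈ -1.0507e-6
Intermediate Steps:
m(Q, g) = -50*g (m(Q, g) = (5*(-10))*g = -50*g)
1/(-921654 + m(-748, 601)) = 1/(-921654 - 50*601) = 1/(-921654 - 30050) = 1/(-951704) = -1/951704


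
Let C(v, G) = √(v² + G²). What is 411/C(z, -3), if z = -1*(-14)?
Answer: 411*√205/205 ≈ 28.705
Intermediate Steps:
z = 14
C(v, G) = √(G² + v²)
411/C(z, -3) = 411/(√((-3)² + 14²)) = 411/(√(9 + 196)) = 411/(√205) = 411*(√205/205) = 411*√205/205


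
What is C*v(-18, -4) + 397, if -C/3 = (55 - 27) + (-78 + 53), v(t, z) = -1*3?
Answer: 424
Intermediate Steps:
v(t, z) = -3
C = -9 (C = -3*((55 - 27) + (-78 + 53)) = -3*(28 - 25) = -3*3 = -9)
C*v(-18, -4) + 397 = -9*(-3) + 397 = 27 + 397 = 424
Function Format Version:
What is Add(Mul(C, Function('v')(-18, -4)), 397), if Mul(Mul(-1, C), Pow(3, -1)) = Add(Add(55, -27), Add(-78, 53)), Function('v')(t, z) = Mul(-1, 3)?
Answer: 424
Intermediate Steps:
Function('v')(t, z) = -3
C = -9 (C = Mul(-3, Add(Add(55, -27), Add(-78, 53))) = Mul(-3, Add(28, -25)) = Mul(-3, 3) = -9)
Add(Mul(C, Function('v')(-18, -4)), 397) = Add(Mul(-9, -3), 397) = Add(27, 397) = 424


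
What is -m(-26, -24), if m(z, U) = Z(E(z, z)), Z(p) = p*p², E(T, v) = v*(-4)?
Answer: -1124864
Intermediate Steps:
E(T, v) = -4*v
Z(p) = p³
m(z, U) = -64*z³ (m(z, U) = (-4*z)³ = -64*z³)
-m(-26, -24) = -(-64)*(-26)³ = -(-64)*(-17576) = -1*1124864 = -1124864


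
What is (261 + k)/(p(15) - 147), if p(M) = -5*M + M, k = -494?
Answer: 233/207 ≈ 1.1256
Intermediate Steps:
p(M) = -4*M
(261 + k)/(p(15) - 147) = (261 - 494)/(-4*15 - 147) = -233/(-60 - 147) = -233/(-207) = -233*(-1/207) = 233/207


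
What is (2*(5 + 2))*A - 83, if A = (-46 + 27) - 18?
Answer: -601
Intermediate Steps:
A = -37 (A = -19 - 18 = -37)
(2*(5 + 2))*A - 83 = (2*(5 + 2))*(-37) - 83 = (2*7)*(-37) - 83 = 14*(-37) - 83 = -518 - 83 = -601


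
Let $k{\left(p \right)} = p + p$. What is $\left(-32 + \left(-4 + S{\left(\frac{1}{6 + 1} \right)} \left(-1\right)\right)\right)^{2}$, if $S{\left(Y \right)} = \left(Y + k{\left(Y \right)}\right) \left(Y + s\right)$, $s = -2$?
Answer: $\frac{2975625}{2401} \approx 1239.3$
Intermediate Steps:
$k{\left(p \right)} = 2 p$
$S{\left(Y \right)} = 3 Y \left(-2 + Y\right)$ ($S{\left(Y \right)} = \left(Y + 2 Y\right) \left(Y - 2\right) = 3 Y \left(-2 + Y\right)$)
$\left(-32 + \left(-4 + S{\left(\frac{1}{6 + 1} \right)} \left(-1\right)\right)\right)^{2} = \left(-32 - \left(4 - \frac{3 \left(-2 + \frac{1}{6 + 1}\right)}{6 + 1} \left(-1\right)\right)\right)^{2} = \left(-32 - \left(4 - \frac{3 \left(-2 + \frac{1}{7}\right)}{7} \left(-1\right)\right)\right)^{2} = \left(-32 - \left(4 - 3 \cdot \frac{1}{7} \left(-2 + \frac{1}{7}\right) \left(-1\right)\right)\right)^{2} = \left(-32 - \left(4 - 3 \cdot \frac{1}{7} \left(- \frac{13}{7}\right) \left(-1\right)\right)\right)^{2} = \left(-32 - \frac{157}{49}\right)^{2} = \left(- \frac{1725}{49}\right)^{2} = \frac{2975625}{2401}$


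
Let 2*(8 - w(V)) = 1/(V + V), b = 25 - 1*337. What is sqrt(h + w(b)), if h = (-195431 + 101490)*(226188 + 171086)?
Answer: I*sqrt(3632908921110066)/312 ≈ 1.9318e+5*I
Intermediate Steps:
b = -312 (b = 25 - 337 = -312)
h = -37320316834 (h = -93941*397274 = -37320316834)
w(V) = 8 - 1/(4*V) (w(V) = 8 - 1/(2*(V + V)) = 8 - 1/(2*V)/2 = 8 - 1/(4*V))
sqrt(h + w(b)) = sqrt(-37320316834 + (8 - 1/4/(-312))) = sqrt(-37320316834 + (8 - 1/4*(-1/312))) = sqrt(-37320316834 + (8 + 1/1248)) = sqrt(-37320316834 + 9985/1248) = sqrt(-46575755398847/1248) = I*sqrt(3632908921110066)/312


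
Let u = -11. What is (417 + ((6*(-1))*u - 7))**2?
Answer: 226576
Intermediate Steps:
(417 + ((6*(-1))*u - 7))**2 = (417 + ((6*(-1))*(-11) - 7))**2 = (417 + (-6*(-11) - 7))**2 = (417 + (66 - 7))**2 = (417 + 59)**2 = 476**2 = 226576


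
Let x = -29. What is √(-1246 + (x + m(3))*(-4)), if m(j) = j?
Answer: I*√1142 ≈ 33.794*I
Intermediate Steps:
√(-1246 + (x + m(3))*(-4)) = √(-1246 + (-29 + 3)*(-4)) = √(-1246 - 26*(-4)) = √(-1246 + 104) = √(-1142) = I*√1142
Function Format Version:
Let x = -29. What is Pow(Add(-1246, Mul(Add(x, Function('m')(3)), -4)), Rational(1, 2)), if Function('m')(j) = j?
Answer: Mul(I, Pow(1142, Rational(1, 2))) ≈ Mul(33.794, I)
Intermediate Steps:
Pow(Add(-1246, Mul(Add(x, Function('m')(3)), -4)), Rational(1, 2)) = Pow(Add(-1246, Mul(Add(-29, 3), -4)), Rational(1, 2)) = Pow(Add(-1246, Mul(-26, -4)), Rational(1, 2)) = Pow(Add(-1246, 104), Rational(1, 2)) = Pow(-1142, Rational(1, 2)) = Mul(I, Pow(1142, Rational(1, 2)))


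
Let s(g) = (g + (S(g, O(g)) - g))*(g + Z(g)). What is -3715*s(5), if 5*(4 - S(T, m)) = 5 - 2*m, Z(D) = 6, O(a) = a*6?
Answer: -612975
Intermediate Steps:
O(a) = 6*a
S(T, m) = 3 + 2*m/5 (S(T, m) = 4 - (5 - 2*m)/5 = 4 + (-1 + 2*m/5) = 3 + 2*m/5)
s(g) = (3 + 12*g/5)*(6 + g) (s(g) = (g + ((3 + 2*(6*g)/5) - g))*(g + 6) = (g + ((3 + 12*g/5) - g))*(6 + g) = (g + (3 + 7*g/5))*(6 + g) = (3 + 12*g/5)*(6 + g))
-3715*s(5) = -2229*(5 + 4*5)*(6 + 5) = -2229*(5 + 20)*11 = -2229*25*11 = -3715*165 = -612975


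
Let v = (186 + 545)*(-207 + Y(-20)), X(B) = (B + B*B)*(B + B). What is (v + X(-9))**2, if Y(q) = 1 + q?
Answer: 27722916004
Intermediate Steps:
X(B) = 2*B*(B + B**2) (X(B) = (B + B**2)*(2*B) = 2*B*(B + B**2))
v = -165206 (v = (186 + 545)*(-207 + (1 - 20)) = 731*(-207 - 19) = 731*(-226) = -165206)
(v + X(-9))**2 = (-165206 + 2*(-9)**2*(1 - 9))**2 = (-165206 + 2*81*(-8))**2 = (-165206 - 1296)**2 = (-166502)**2 = 27722916004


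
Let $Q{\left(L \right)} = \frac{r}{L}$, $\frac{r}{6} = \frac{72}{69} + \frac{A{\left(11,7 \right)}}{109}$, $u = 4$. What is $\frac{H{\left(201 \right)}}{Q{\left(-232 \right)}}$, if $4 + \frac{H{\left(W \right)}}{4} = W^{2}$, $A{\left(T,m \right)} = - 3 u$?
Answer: $- \frac{11747932364}{1755} \approx -6.694 \cdot 10^{6}$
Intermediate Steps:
$A{\left(T,m \right)} = -12$ ($A{\left(T,m \right)} = \left(-3\right) 4 = -12$)
$r = \frac{14040}{2507}$ ($r = 6 \left(\frac{72}{69} - \frac{12}{109}\right) = 6 \left(72 \cdot \frac{1}{69} - \frac{12}{109}\right) = 6 \left(\frac{24}{23} - \frac{12}{109}\right) = 6 \cdot \frac{2340}{2507} = \frac{14040}{2507} \approx 5.6003$)
$Q{\left(L \right)} = \frac{14040}{2507 L}$
$H{\left(W \right)} = -16 + 4 W^{2}$
$\frac{H{\left(201 \right)}}{Q{\left(-232 \right)}} = \frac{-16 + 4 \cdot 201^{2}}{\frac{14040}{2507} \frac{1}{-232}} = \frac{-16 + 4 \cdot 40401}{\frac{14040}{2507} \left(- \frac{1}{232}\right)} = \frac{-16 + 161604}{- \frac{1755}{72703}} = 161588 \left(- \frac{72703}{1755}\right) = - \frac{11747932364}{1755}$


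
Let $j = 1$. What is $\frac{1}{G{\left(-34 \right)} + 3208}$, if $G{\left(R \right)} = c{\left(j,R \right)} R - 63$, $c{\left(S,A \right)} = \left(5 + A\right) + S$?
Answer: $\frac{1}{4097} \approx 0.00024408$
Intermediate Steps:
$c{\left(S,A \right)} = 5 + A + S$
$G{\left(R \right)} = -63 + R \left(6 + R\right)$ ($G{\left(R \right)} = \left(5 + R + 1\right) R - 63 = \left(6 + R\right) R - 63 = R \left(6 + R\right) - 63 = -63 + R \left(6 + R\right)$)
$\frac{1}{G{\left(-34 \right)} + 3208} = \frac{1}{\left(-63 - 34 \left(6 - 34\right)\right) + 3208} = \frac{1}{\left(-63 - -952\right) + 3208} = \frac{1}{\left(-63 + 952\right) + 3208} = \frac{1}{889 + 3208} = \frac{1}{4097}$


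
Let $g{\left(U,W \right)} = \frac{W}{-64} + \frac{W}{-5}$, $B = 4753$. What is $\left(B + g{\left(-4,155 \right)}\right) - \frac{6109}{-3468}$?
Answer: $\frac{261977695}{55488} \approx 4721.3$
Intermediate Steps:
$g{\left(U,W \right)} = - \frac{69 W}{320}$ ($g{\left(U,W \right)} = W \left(- \frac{1}{64}\right) + W \left(- \frac{1}{5}\right) = - \frac{W}{64} - \frac{W}{5} = - \frac{69 W}{320}$)
$\left(B + g{\left(-4,155 \right)}\right) - \frac{6109}{-3468} = \left(4753 - \frac{2139}{64}\right) - \frac{6109}{-3468} = \left(4753 - \frac{2139}{64}\right) - - \frac{6109}{3468} = \frac{302053}{64} + \frac{6109}{3468} = \frac{261977695}{55488}$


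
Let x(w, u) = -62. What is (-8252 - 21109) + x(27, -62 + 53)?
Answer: -29423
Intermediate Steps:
(-8252 - 21109) + x(27, -62 + 53) = (-8252 - 21109) - 62 = -29361 - 62 = -29423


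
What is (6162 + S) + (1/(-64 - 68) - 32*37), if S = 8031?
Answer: 1717187/132 ≈ 13009.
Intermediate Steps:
(6162 + S) + (1/(-64 - 68) - 32*37) = (6162 + 8031) + (1/(-64 - 68) - 32*37) = 14193 + (1/(-132) - 1184) = 14193 + (-1/132 - 1184) = 14193 - 156289/132 = 1717187/132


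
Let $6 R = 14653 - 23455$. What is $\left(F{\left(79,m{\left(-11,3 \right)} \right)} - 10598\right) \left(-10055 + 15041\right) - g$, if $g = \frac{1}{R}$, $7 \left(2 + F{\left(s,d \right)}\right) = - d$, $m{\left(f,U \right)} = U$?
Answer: $- \frac{542755023779}{10269} \approx -5.2854 \cdot 10^{7}$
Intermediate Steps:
$F{\left(s,d \right)} = -2 - \frac{d}{7}$ ($F{\left(s,d \right)} = -2 + \frac{\left(-1\right) d}{7} = -2 - \frac{d}{7}$)
$R = -1467$ ($R = \frac{14653 - 23455}{6} = \frac{1}{6} \left(-8802\right) = -1467$)
$g = - \frac{1}{1467}$ ($g = \frac{1}{-1467} = - \frac{1}{1467} \approx -0.00068166$)
$\left(F{\left(79,m{\left(-11,3 \right)} \right)} - 10598\right) \left(-10055 + 15041\right) - g = \left(\left(-2 - \frac{3}{7}\right) - 10598\right) \left(-10055 + 15041\right) - - \frac{1}{1467} = \left(\left(-2 - \frac{3}{7}\right) - 10598\right) 4986 + \frac{1}{1467} = \left(- \frac{17}{7} - 10598\right) 4986 + \frac{1}{1467} = \left(- \frac{74203}{7}\right) 4986 + \frac{1}{1467} = - \frac{369976158}{7} + \frac{1}{1467} = - \frac{542755023779}{10269}$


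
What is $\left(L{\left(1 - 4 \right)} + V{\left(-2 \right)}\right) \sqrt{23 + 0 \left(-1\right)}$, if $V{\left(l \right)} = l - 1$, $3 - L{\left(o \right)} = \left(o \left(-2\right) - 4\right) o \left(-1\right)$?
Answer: $- 6 \sqrt{23} \approx -28.775$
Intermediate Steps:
$L{\left(o \right)} = 3 + o \left(-4 - 2 o\right)$ ($L{\left(o \right)} = 3 - \left(o \left(-2\right) - 4\right) o \left(-1\right) = 3 - \left(- 2 o - 4\right) o \left(-1\right) = 3 - \left(-4 - 2 o\right) o \left(-1\right) = 3 - o \left(-4 - 2 o\right) \left(-1\right) = 3 - - o \left(-4 - 2 o\right) = 3 + o \left(-4 - 2 o\right)$)
$V{\left(l \right)} = -1 + l$
$\left(L{\left(1 - 4 \right)} + V{\left(-2 \right)}\right) \sqrt{23 + 0 \left(-1\right)} = \left(\left(3 - 4 \left(1 - 4\right) - 2 \left(1 - 4\right)^{2}\right) - 3\right) \sqrt{23 + 0 \left(-1\right)} = \left(\left(3 - -12 - 2 \left(-3\right)^{2}\right) - 3\right) \sqrt{23 + 0} = \left(\left(3 + 12 - 18\right) - 3\right) \sqrt{23} = \left(-3 - 3\right) \sqrt{23} = - 6 \sqrt{23}$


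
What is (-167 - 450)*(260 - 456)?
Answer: 120932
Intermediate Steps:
(-167 - 450)*(260 - 456) = -617*(-196) = 120932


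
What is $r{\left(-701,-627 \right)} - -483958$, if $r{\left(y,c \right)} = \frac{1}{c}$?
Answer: $\frac{303441665}{627} \approx 4.8396 \cdot 10^{5}$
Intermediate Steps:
$r{\left(-701,-627 \right)} - -483958 = \frac{1}{-627} - -483958 = - \frac{1}{627} + 483958 = \frac{303441665}{627}$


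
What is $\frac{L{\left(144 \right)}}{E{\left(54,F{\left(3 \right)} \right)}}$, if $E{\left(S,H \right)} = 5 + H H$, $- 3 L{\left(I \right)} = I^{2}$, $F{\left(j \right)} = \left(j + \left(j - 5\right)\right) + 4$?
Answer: $- \frac{1152}{5} \approx -230.4$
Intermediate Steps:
$F{\left(j \right)} = -1 + 2 j$ ($F{\left(j \right)} = \left(j + \left(-5 + j\right)\right) + 4 = \left(-5 + 2 j\right) + 4 = -1 + 2 j$)
$L{\left(I \right)} = - \frac{I^{2}}{3}$
$E{\left(S,H \right)} = 5 + H^{2}$
$\frac{L{\left(144 \right)}}{E{\left(54,F{\left(3 \right)} \right)}} = \frac{\left(- \frac{1}{3}\right) 144^{2}}{5 + \left(-1 + 2 \cdot 3\right)^{2}} = \frac{\left(- \frac{1}{3}\right) 20736}{5 + \left(-1 + 6\right)^{2}} = - \frac{6912}{5 + 5^{2}} = - \frac{6912}{5 + 25} = - \frac{6912}{30} = \left(-6912\right) \frac{1}{30} = - \frac{1152}{5}$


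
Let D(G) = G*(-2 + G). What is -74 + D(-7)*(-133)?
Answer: -8453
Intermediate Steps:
-74 + D(-7)*(-133) = -74 - 7*(-2 - 7)*(-133) = -74 - 7*(-9)*(-133) = -74 + 63*(-133) = -74 - 8379 = -8453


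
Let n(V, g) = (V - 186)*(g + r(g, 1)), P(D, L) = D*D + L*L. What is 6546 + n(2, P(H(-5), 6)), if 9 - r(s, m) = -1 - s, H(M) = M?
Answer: -17742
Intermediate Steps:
r(s, m) = 10 + s (r(s, m) = 9 - (-1 - s) = 9 + (1 + s) = 10 + s)
P(D, L) = D² + L²
n(V, g) = (-186 + V)*(10 + 2*g) (n(V, g) = (V - 186)*(g + (10 + g)) = (-186 + V)*(10 + 2*g))
6546 + n(2, P(H(-5), 6)) = 6546 + (-1860 - 372*((-5)² + 6²) + 2*((-5)² + 6²) + 2*(10 + ((-5)² + 6²))) = 6546 + (-1860 - 372*(25 + 36) + 2*(25 + 36) + 2*(10 + (25 + 36))) = 6546 + (-1860 - 372*61 + 2*61 + 2*(10 + 61)) = 6546 + (-1860 - 22692 + 122 + 2*71) = 6546 + (-1860 - 22692 + 122 + 142) = 6546 - 24288 = -17742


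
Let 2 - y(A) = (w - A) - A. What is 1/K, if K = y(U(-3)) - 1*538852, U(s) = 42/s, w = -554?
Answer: -1/538324 ≈ -1.8576e-6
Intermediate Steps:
y(A) = 556 + 2*A (y(A) = 2 - ((-554 - A) - A) = 2 - (-554 - 2*A) = 2 + (554 + 2*A) = 556 + 2*A)
K = -538324 (K = (556 + 2*(42/(-3))) - 1*538852 = (556 + 2*(42*(-⅓))) - 538852 = (556 + 2*(-14)) - 538852 = (556 - 28) - 538852 = 528 - 538852 = -538324)
1/K = 1/(-538324) = -1/538324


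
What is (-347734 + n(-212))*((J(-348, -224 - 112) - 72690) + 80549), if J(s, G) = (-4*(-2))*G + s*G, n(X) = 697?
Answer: -42372870663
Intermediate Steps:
J(s, G) = 8*G + G*s
(-347734 + n(-212))*((J(-348, -224 - 112) - 72690) + 80549) = (-347734 + 697)*(((-224 - 112)*(8 - 348) - 72690) + 80549) = -347037*((-336*(-340) - 72690) + 80549) = -347037*((114240 - 72690) + 80549) = -347037*(41550 + 80549) = -347037*122099 = -42372870663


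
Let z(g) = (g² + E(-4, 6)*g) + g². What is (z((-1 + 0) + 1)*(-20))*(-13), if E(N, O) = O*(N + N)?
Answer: 0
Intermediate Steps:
E(N, O) = 2*N*O (E(N, O) = O*(2*N) = 2*N*O)
z(g) = -48*g + 2*g² (z(g) = (g² + (2*(-4)*6)*g) + g² = (g² - 48*g) + g² = -48*g + 2*g²)
(z((-1 + 0) + 1)*(-20))*(-13) = ((2*((-1 + 0) + 1)*(-24 + ((-1 + 0) + 1)))*(-20))*(-13) = ((2*(-1 + 1)*(-24 + (-1 + 1)))*(-20))*(-13) = ((2*0*(-24 + 0))*(-20))*(-13) = ((2*0*(-24))*(-20))*(-13) = (0*(-20))*(-13) = 0*(-13) = 0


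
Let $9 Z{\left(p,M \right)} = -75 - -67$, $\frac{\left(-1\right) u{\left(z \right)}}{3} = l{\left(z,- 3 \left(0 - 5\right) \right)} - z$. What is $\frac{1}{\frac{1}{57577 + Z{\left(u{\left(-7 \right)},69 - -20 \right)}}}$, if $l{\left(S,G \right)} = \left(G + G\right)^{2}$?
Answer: $\frac{518185}{9} \approx 57576.0$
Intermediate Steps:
$l{\left(S,G \right)} = 4 G^{2}$ ($l{\left(S,G \right)} = \left(2 G\right)^{2} = 4 G^{2}$)
$u{\left(z \right)} = -2700 + 3 z$ ($u{\left(z \right)} = - 3 \left(4 \left(- 3 \left(0 - 5\right)\right)^{2} - z\right) = - 3 \left(4 \left(\left(-3\right) \left(-5\right)\right)^{2} - z\right) = - 3 \left(4 \cdot 15^{2} - z\right) = - 3 \left(4 \cdot 225 - z\right) = - 3 \left(900 - z\right) = -2700 + 3 z$)
$Z{\left(p,M \right)} = - \frac{8}{9}$ ($Z{\left(p,M \right)} = \frac{-75 - -67}{9} = \frac{-75 + 67}{9} = \frac{1}{9} \left(-8\right) = - \frac{8}{9}$)
$\frac{1}{\frac{1}{57577 + Z{\left(u{\left(-7 \right)},69 - -20 \right)}}} = \frac{1}{\frac{1}{57577 - \frac{8}{9}}} = \frac{1}{\frac{1}{\frac{518185}{9}}} = \frac{1}{\frac{9}{518185}} = \frac{518185}{9}$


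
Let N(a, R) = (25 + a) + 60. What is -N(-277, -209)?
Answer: 192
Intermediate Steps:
N(a, R) = 85 + a
-N(-277, -209) = -(85 - 277) = -1*(-192) = 192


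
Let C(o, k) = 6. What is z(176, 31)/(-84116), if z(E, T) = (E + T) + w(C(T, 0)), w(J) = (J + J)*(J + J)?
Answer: -351/84116 ≈ -0.0041728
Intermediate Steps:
w(J) = 4*J² (w(J) = (2*J)*(2*J) = 4*J²)
z(E, T) = 144 + E + T (z(E, T) = (E + T) + 4*6² = (E + T) + 4*36 = (E + T) + 144 = 144 + E + T)
z(176, 31)/(-84116) = (144 + 176 + 31)/(-84116) = 351*(-1/84116) = -351/84116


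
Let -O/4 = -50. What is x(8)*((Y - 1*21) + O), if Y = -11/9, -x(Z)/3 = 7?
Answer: -11200/3 ≈ -3733.3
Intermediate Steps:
O = 200 (O = -4*(-50) = 200)
x(Z) = -21 (x(Z) = -3*7 = -21)
Y = -11/9 (Y = -11*1/9 = -11/9 ≈ -1.2222)
x(8)*((Y - 1*21) + O) = -21*((-11/9 - 1*21) + 200) = -21*((-11/9 - 21) + 200) = -21*(-200/9 + 200) = -21*1600/9 = -11200/3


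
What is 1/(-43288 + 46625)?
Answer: 1/3337 ≈ 0.00029967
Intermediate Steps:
1/(-43288 + 46625) = 1/3337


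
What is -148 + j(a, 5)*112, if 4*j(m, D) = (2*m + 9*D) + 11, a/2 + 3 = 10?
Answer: 2204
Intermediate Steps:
a = 14 (a = -6 + 2*10 = -6 + 20 = 14)
j(m, D) = 11/4 + m/2 + 9*D/4 (j(m, D) = ((2*m + 9*D) + 11)/4 = (11 + 2*m + 9*D)/4 = 11/4 + m/2 + 9*D/4)
-148 + j(a, 5)*112 = -148 + (11/4 + (½)*14 + (9/4)*5)*112 = -148 + (11/4 + 7 + 45/4)*112 = -148 + 21*112 = -148 + 2352 = 2204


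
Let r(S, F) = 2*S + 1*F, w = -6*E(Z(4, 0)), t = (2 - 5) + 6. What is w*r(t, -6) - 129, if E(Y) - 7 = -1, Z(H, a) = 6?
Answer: -129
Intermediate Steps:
E(Y) = 6 (E(Y) = 7 - 1 = 6)
t = 3 (t = -3 + 6 = 3)
w = -36 (w = -6*6 = -36)
r(S, F) = F + 2*S (r(S, F) = 2*S + F = F + 2*S)
w*r(t, -6) - 129 = -36*(-6 + 2*3) - 129 = -36*(-6 + 6) - 129 = -36*0 - 129 = 0 - 129 = -129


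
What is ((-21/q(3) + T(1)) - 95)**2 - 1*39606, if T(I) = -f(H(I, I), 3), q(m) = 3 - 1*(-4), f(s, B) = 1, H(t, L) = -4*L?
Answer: -29805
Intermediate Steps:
q(m) = 7 (q(m) = 3 + 4 = 7)
T(I) = -1 (T(I) = -1*1 = -1)
((-21/q(3) + T(1)) - 95)**2 - 1*39606 = ((-21/7 - 1) - 95)**2 - 1*39606 = ((-21*1/7 - 1) - 95)**2 - 39606 = ((-3 - 1) - 95)**2 - 39606 = (-4 - 95)**2 - 39606 = (-99)**2 - 39606 = 9801 - 39606 = -29805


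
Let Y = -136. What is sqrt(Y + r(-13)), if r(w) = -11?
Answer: 7*I*sqrt(3) ≈ 12.124*I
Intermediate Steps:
sqrt(Y + r(-13)) = sqrt(-136 - 11) = sqrt(-147) = 7*I*sqrt(3)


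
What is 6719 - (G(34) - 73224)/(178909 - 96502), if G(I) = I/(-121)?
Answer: 67005668731/9971247 ≈ 6719.9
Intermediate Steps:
G(I) = -I/121 (G(I) = I*(-1/121) = -I/121)
6719 - (G(34) - 73224)/(178909 - 96502) = 6719 - (-1/121*34 - 73224)/(178909 - 96502) = 6719 - (-34/121 - 73224)/82407 = 6719 - (-8860138)/(121*82407) = 6719 - 1*(-8860138/9971247) = 6719 + 8860138/9971247 = 67005668731/9971247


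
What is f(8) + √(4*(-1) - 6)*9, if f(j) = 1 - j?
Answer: -7 + 9*I*√10 ≈ -7.0 + 28.461*I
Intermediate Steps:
f(8) + √(4*(-1) - 6)*9 = (1 - 1*8) + √(4*(-1) - 6)*9 = (1 - 8) + √(-4 - 6)*9 = -7 + √(-10)*9 = -7 + (I*√10)*9 = -7 + 9*I*√10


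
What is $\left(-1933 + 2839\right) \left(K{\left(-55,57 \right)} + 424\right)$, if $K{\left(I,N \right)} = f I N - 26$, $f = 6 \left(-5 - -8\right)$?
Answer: $-50764992$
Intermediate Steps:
$f = 18$ ($f = 6 \left(-5 + 8\right) = 6 \cdot 3 = 18$)
$K{\left(I,N \right)} = -26 + 18 I N$ ($K{\left(I,N \right)} = 18 I N - 26 = -26 + 18 I N$)
$\left(-1933 + 2839\right) \left(K{\left(-55,57 \right)} + 424\right) = \left(-1933 + 2839\right) \left(\left(-26 + 18 \left(-55\right) 57\right) + 424\right) = 906 \left(\left(-26 - 56430\right) + 424\right) = 906 \left(-56456 + 424\right) = 906 \left(-56032\right) = -50764992$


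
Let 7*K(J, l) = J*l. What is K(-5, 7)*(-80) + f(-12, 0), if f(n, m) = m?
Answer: 400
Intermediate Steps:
K(J, l) = J*l/7 (K(J, l) = (J*l)/7 = J*l/7)
K(-5, 7)*(-80) + f(-12, 0) = ((1/7)*(-5)*7)*(-80) + 0 = -5*(-80) + 0 = 400 + 0 = 400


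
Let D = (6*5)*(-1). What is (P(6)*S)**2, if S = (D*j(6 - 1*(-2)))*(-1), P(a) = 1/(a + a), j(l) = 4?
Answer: 100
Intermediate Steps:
D = -30 (D = 30*(-1) = -30)
P(a) = 1/(2*a)
S = 120 (S = -30*4*(-1) = -120*(-1) = 120)
(P(6)*S)**2 = (((1/2)/6)*120)**2 = (((1/2)*(1/6))*120)**2 = ((1/12)*120)**2 = 10**2 = 100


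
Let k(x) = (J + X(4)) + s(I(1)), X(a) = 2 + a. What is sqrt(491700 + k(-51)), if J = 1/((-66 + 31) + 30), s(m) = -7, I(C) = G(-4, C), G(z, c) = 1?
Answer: 3*sqrt(1365830)/5 ≈ 701.21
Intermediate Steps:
I(C) = 1
J = -1/5 (J = 1/(-35 + 30) = 1/(-5) = -1/5 ≈ -0.20000)
k(x) = -6/5 (k(x) = (-1/5 + (2 + 4)) - 7 = (-1/5 + 6) - 7 = 29/5 - 7 = -6/5)
sqrt(491700 + k(-51)) = sqrt(491700 - 6/5) = sqrt(2458494/5) = 3*sqrt(1365830)/5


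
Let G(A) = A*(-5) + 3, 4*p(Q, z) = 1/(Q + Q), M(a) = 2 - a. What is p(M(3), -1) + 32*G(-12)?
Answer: 16127/8 ≈ 2015.9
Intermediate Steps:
p(Q, z) = 1/(8*Q) (p(Q, z) = 1/(4*(Q + Q)) = 1/(4*((2*Q))) = (1/(2*Q))/4 = 1/(8*Q))
G(A) = 3 - 5*A (G(A) = -5*A + 3 = 3 - 5*A)
p(M(3), -1) + 32*G(-12) = 1/(8*(2 - 1*3)) + 32*(3 - 5*(-12)) = 1/(8*(2 - 3)) + 32*(3 + 60) = (⅛)/(-1) + 32*63 = (⅛)*(-1) + 2016 = -⅛ + 2016 = 16127/8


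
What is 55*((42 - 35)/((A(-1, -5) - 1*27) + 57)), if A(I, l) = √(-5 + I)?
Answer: 1925/151 - 385*I*√6/906 ≈ 12.748 - 1.0409*I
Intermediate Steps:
55*((42 - 35)/((A(-1, -5) - 1*27) + 57)) = 55*((42 - 35)/((√(-5 - 1) - 1*27) + 57)) = 55*(7/((√(-6) - 27) + 57)) = 55*(7/((I*√6 - 27) + 57)) = 55*(7/((-27 + I*√6) + 57)) = 55*(7/(30 + I*√6)) = 385/(30 + I*√6)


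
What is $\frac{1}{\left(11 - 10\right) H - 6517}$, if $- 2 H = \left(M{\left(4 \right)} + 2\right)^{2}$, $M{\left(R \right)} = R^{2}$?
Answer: $- \frac{1}{6679} \approx -0.00014972$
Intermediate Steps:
$H = -162$ ($H = - \frac{\left(4^{2} + 2\right)^{2}}{2} = - \frac{\left(16 + 2\right)^{2}}{2} = - \frac{18^{2}}{2} = \left(- \frac{1}{2}\right) 324 = -162$)
$\frac{1}{\left(11 - 10\right) H - 6517} = \frac{1}{\left(11 - 10\right) \left(-162\right) - 6517} = \frac{1}{1 \left(-162\right) - 6517} = \frac{1}{-162 - 6517} = \frac{1}{-6679} = - \frac{1}{6679}$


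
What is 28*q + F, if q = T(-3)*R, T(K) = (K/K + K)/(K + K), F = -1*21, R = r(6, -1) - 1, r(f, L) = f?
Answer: 77/3 ≈ 25.667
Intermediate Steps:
R = 5 (R = 6 - 1 = 5)
F = -21
T(K) = (1 + K)/(2*K) (T(K) = (1 + K)/((2*K)) = (1 + K)*(1/(2*K)) = (1 + K)/(2*K))
q = 5/3 (q = ((½)*(1 - 3)/(-3))*5 = ((½)*(-⅓)*(-2))*5 = (⅓)*5 = 5/3 ≈ 1.6667)
28*q + F = 28*(5/3) - 21 = 140/3 - 21 = 77/3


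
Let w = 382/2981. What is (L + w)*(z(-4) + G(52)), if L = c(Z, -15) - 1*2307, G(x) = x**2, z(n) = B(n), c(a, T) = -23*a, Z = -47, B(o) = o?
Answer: -9866674800/2981 ≈ -3.3099e+6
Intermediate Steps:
z(n) = n
w = 382/2981 (w = 382*(1/2981) = 382/2981 ≈ 0.12814)
L = -1226 (L = -23*(-47) - 1*2307 = 1081 - 2307 = -1226)
(L + w)*(z(-4) + G(52)) = (-1226 + 382/2981)*(-4 + 52**2) = -3654324*(-4 + 2704)/2981 = -3654324/2981*2700 = -9866674800/2981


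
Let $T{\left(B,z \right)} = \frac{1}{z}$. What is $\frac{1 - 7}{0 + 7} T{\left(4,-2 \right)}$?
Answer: $\frac{3}{7} \approx 0.42857$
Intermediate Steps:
$\frac{1 - 7}{0 + 7} T{\left(4,-2 \right)} = \frac{\left(1 - 7\right) \frac{1}{0 + 7}}{-2} = - \frac{6}{7} \left(- \frac{1}{2}\right) = \left(-6\right) \frac{1}{7} \left(- \frac{1}{2}\right) = \left(- \frac{6}{7}\right) \left(- \frac{1}{2}\right) = \frac{3}{7}$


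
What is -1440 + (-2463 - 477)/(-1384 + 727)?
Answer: -314380/219 ≈ -1435.5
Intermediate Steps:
-1440 + (-2463 - 477)/(-1384 + 727) = -1440 - 2940/(-657) = -1440 - 2940*(-1/657) = -1440 + 980/219 = -314380/219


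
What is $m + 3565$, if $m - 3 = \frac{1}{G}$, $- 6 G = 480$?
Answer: $\frac{285439}{80} \approx 3568.0$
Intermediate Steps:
$G = -80$ ($G = \left(- \frac{1}{6}\right) 480 = -80$)
$m = \frac{239}{80}$ ($m = 3 + \frac{1}{-80} = 3 - \frac{1}{80} = \frac{239}{80} \approx 2.9875$)
$m + 3565 = \frac{239}{80} + 3565 = \frac{285439}{80}$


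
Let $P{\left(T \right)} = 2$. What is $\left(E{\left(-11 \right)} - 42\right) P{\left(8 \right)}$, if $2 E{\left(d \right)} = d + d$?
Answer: $-106$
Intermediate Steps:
$E{\left(d \right)} = d$ ($E{\left(d \right)} = \frac{d + d}{2} = \frac{2 d}{2} = d$)
$\left(E{\left(-11 \right)} - 42\right) P{\left(8 \right)} = \left(-11 - 42\right) 2 = \left(-53\right) 2 = -106$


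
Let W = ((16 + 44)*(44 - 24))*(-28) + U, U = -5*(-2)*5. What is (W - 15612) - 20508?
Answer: -69670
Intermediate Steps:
U = 50 (U = 10*5 = 50)
W = -33550 (W = ((16 + 44)*(44 - 24))*(-28) + 50 = (60*20)*(-28) + 50 = 1200*(-28) + 50 = -33600 + 50 = -33550)
(W - 15612) - 20508 = (-33550 - 15612) - 20508 = -49162 - 20508 = -69670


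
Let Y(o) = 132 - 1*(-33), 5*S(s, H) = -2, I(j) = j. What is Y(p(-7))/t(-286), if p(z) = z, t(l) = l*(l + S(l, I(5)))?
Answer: 75/37232 ≈ 0.0020144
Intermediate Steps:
S(s, H) = -⅖ (S(s, H) = (⅕)*(-2) = -⅖)
t(l) = l*(-⅖ + l) (t(l) = l*(l - ⅖) = l*(-⅖ + l))
Y(o) = 165 (Y(o) = 132 + 33 = 165)
Y(p(-7))/t(-286) = 165/(((⅕)*(-286)*(-2 + 5*(-286)))) = 165/(((⅕)*(-286)*(-2 - 1430))) = 165/(((⅕)*(-286)*(-1432))) = 165/(409552/5) = 165*(5/409552) = 75/37232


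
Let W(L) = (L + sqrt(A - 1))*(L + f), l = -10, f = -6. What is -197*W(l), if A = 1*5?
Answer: -25216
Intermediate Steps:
A = 5
W(L) = (-6 + L)*(2 + L) (W(L) = (L + sqrt(5 - 1))*(L - 6) = (L + sqrt(4))*(-6 + L) = (L + 2)*(-6 + L) = (2 + L)*(-6 + L) = (-6 + L)*(2 + L))
-197*W(l) = -197*(-12 + (-10)**2 - 4*(-10)) = -197*(-12 + 100 + 40) = -197*128 = -25216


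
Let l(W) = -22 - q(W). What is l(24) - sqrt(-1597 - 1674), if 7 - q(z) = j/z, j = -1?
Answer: -697/24 - I*sqrt(3271) ≈ -29.042 - 57.193*I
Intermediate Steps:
q(z) = 7 + 1/z (q(z) = 7 - (-1)/z = 7 + 1/z)
l(W) = -29 - 1/W (l(W) = -22 - (7 + 1/W) = -22 + (-7 - 1/W) = -29 - 1/W)
l(24) - sqrt(-1597 - 1674) = (-29 - 1/24) - sqrt(-1597 - 1674) = (-29 - 1*1/24) - sqrt(-3271) = (-29 - 1/24) - I*sqrt(3271) = -697/24 - I*sqrt(3271)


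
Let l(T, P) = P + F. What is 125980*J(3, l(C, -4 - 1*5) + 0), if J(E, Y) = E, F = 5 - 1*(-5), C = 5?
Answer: 377940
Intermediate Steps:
F = 10 (F = 5 + 5 = 10)
l(T, P) = 10 + P (l(T, P) = P + 10 = 10 + P)
125980*J(3, l(C, -4 - 1*5) + 0) = 125980*3 = 377940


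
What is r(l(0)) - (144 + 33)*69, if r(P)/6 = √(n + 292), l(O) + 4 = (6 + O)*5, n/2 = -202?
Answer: -12213 + 24*I*√7 ≈ -12213.0 + 63.498*I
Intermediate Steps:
n = -404 (n = 2*(-202) = -404)
l(O) = 26 + 5*O (l(O) = -4 + (6 + O)*5 = -4 + (30 + 5*O) = 26 + 5*O)
r(P) = 24*I*√7 (r(P) = 6*√(-404 + 292) = 6*√(-112) = 6*(4*I*√7) = 24*I*√7)
r(l(0)) - (144 + 33)*69 = 24*I*√7 - (144 + 33)*69 = 24*I*√7 - 177*69 = 24*I*√7 - 1*12213 = 24*I*√7 - 12213 = -12213 + 24*I*√7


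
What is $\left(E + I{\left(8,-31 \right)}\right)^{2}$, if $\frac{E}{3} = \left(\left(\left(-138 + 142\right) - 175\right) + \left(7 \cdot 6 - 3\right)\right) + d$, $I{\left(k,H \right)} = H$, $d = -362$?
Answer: $2289169$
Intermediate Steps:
$E = -1482$ ($E = 3 \left(\left(\left(\left(-138 + 142\right) - 175\right) + \left(7 \cdot 6 - 3\right)\right) - 362\right) = 3 \left(\left(\left(4 - 175\right) + \left(42 - 3\right)\right) - 362\right) = 3 \left(\left(-171 + 39\right) - 362\right) = 3 \left(-132 - 362\right) = 3 \left(-494\right) = -1482$)
$\left(E + I{\left(8,-31 \right)}\right)^{2} = \left(-1482 - 31\right)^{2} = \left(-1513\right)^{2} = 2289169$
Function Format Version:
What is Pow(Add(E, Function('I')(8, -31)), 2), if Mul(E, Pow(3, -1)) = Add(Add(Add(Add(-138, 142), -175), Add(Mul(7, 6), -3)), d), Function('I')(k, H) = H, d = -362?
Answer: 2289169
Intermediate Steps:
E = -1482 (E = Mul(3, Add(Add(Add(Add(-138, 142), -175), Add(Mul(7, 6), -3)), -362)) = Mul(3, Add(Add(Add(4, -175), Add(42, -3)), -362)) = Mul(3, Add(Add(-171, 39), -362)) = Mul(3, Add(-132, -362)) = Mul(3, -494) = -1482)
Pow(Add(E, Function('I')(8, -31)), 2) = Pow(Add(-1482, -31), 2) = Pow(-1513, 2) = 2289169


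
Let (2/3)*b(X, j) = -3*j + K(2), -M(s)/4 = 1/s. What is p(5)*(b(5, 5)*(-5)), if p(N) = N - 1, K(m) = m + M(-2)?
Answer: 330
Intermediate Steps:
M(s) = -4/s
K(m) = 2 + m (K(m) = m - 4/(-2) = m - 4*(-½) = m + 2 = 2 + m)
b(X, j) = 6 - 9*j/2 (b(X, j) = 3*(-3*j + (2 + 2))/2 = 3*(-3*j + 4)/2 = 3*(4 - 3*j)/2 = 6 - 9*j/2)
p(N) = -1 + N
p(5)*(b(5, 5)*(-5)) = (-1 + 5)*((6 - 9/2*5)*(-5)) = 4*((6 - 45/2)*(-5)) = 4*(-33/2*(-5)) = 4*(165/2) = 330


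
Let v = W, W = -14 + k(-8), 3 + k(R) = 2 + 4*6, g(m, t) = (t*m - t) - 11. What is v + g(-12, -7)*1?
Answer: 89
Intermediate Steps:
g(m, t) = -11 - t + m*t (g(m, t) = (m*t - t) - 11 = (-t + m*t) - 11 = -11 - t + m*t)
k(R) = 23 (k(R) = -3 + (2 + 4*6) = -3 + (2 + 24) = -3 + 26 = 23)
W = 9 (W = -14 + 23 = 9)
v = 9
v + g(-12, -7)*1 = 9 + (-11 - 1*(-7) - 12*(-7))*1 = 9 + (-11 + 7 + 84)*1 = 9 + 80*1 = 9 + 80 = 89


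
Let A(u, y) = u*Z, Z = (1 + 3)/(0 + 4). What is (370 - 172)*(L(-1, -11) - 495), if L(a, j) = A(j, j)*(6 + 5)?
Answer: -121968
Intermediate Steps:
Z = 1 (Z = 4/4 = 4*(¼) = 1)
A(u, y) = u (A(u, y) = u*1 = u)
L(a, j) = 11*j (L(a, j) = j*(6 + 5) = j*11 = 11*j)
(370 - 172)*(L(-1, -11) - 495) = (370 - 172)*(11*(-11) - 495) = 198*(-121 - 495) = 198*(-616) = -121968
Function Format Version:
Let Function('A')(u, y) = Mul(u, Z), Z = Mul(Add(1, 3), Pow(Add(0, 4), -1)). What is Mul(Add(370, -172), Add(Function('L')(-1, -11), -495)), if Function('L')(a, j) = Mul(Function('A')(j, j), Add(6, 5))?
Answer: -121968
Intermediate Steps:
Z = 1 (Z = Mul(4, Pow(4, -1)) = Mul(4, Rational(1, 4)) = 1)
Function('A')(u, y) = u (Function('A')(u, y) = Mul(u, 1) = u)
Function('L')(a, j) = Mul(11, j) (Function('L')(a, j) = Mul(j, Add(6, 5)) = Mul(j, 11) = Mul(11, j))
Mul(Add(370, -172), Add(Function('L')(-1, -11), -495)) = Mul(Add(370, -172), Add(Mul(11, -11), -495)) = Mul(198, Add(-121, -495)) = Mul(198, -616) = -121968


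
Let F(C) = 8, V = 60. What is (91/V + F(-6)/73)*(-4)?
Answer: -7123/1095 ≈ -6.5050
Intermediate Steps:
(91/V + F(-6)/73)*(-4) = (91/60 + 8/73)*(-4) = (7123/4380)*(-4) = -7123/1095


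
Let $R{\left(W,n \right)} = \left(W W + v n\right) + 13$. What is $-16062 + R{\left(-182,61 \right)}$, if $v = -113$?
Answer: $10182$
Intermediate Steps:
$R{\left(W,n \right)} = 13 + W^{2} - 113 n$ ($R{\left(W,n \right)} = \left(W W - 113 n\right) + 13 = \left(W^{2} - 113 n\right) + 13 = 13 + W^{2} - 113 n$)
$-16062 + R{\left(-182,61 \right)} = -16062 + \left(13 + \left(-182\right)^{2} - 6893\right) = -16062 + \left(13 + 33124 - 6893\right) = -16062 + 26244 = 10182$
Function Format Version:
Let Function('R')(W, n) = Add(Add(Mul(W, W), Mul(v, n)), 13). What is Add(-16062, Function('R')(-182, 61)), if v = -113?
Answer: 10182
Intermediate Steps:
Function('R')(W, n) = Add(13, Pow(W, 2), Mul(-113, n)) (Function('R')(W, n) = Add(Add(Mul(W, W), Mul(-113, n)), 13) = Add(Add(Pow(W, 2), Mul(-113, n)), 13) = Add(13, Pow(W, 2), Mul(-113, n)))
Add(-16062, Function('R')(-182, 61)) = Add(-16062, Add(13, Pow(-182, 2), Mul(-113, 61))) = Add(-16062, Add(13, 33124, -6893)) = Add(-16062, 26244) = 10182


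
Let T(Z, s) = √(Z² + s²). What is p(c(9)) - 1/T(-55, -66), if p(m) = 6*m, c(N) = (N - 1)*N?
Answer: 432 - √61/671 ≈ 431.99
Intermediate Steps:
c(N) = N*(-1 + N) (c(N) = (-1 + N)*N = N*(-1 + N))
p(c(9)) - 1/T(-55, -66) = 6*(9*(-1 + 9)) - 1/(√((-55)² + (-66)²)) = 6*(9*8) - 1/(√(3025 + 4356)) = 6*72 - 1/(√7381) = 432 - 1/(11*√61) = 432 - √61/671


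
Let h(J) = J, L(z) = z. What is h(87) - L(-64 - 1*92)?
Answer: 243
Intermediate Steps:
h(87) - L(-64 - 1*92) = 87 - (-64 - 1*92) = 87 - (-64 - 92) = 87 - 1*(-156) = 87 + 156 = 243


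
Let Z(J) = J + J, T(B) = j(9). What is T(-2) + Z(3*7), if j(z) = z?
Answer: 51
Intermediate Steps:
T(B) = 9
Z(J) = 2*J
T(-2) + Z(3*7) = 9 + 2*(3*7) = 9 + 2*21 = 9 + 42 = 51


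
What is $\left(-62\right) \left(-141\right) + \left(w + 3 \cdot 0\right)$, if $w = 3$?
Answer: $8745$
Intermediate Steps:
$\left(-62\right) \left(-141\right) + \left(w + 3 \cdot 0\right) = \left(-62\right) \left(-141\right) + \left(3 + 3 \cdot 0\right) = 8742 + \left(3 + 0\right) = 8742 + 3 = 8745$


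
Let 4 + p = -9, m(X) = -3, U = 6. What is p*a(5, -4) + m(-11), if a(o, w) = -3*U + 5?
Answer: 166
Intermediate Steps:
p = -13 (p = -4 - 9 = -13)
a(o, w) = -13 (a(o, w) = -3*6 + 5 = -18 + 5 = -13)
p*a(5, -4) + m(-11) = -13*(-13) - 3 = 169 - 3 = 166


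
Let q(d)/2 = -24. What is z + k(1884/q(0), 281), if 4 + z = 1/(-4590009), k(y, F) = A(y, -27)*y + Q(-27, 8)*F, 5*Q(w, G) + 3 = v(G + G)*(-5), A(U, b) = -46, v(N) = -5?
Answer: 139439883401/45900090 ≈ 3037.9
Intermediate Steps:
q(d) = -48 (q(d) = 2*(-24) = -48)
Q(w, G) = 22/5 (Q(w, G) = -3/5 + (-5*(-5))/5 = -3/5 + (1/5)*25 = -3/5 + 5 = 22/5)
k(y, F) = -46*y + 22*F/5
z = -18360037/4590009 (z = -4 + 1/(-4590009) = -4 - 1/4590009 = -18360037/4590009 ≈ -4.0000)
z + k(1884/q(0), 281) = -18360037/4590009 + (-86664/(-48) + (22/5)*281) = -18360037/4590009 + (-86664*(-1)/48 + 6182/5) = -18360037/4590009 + (-46*(-157/4) + 6182/5) = -18360037/4590009 + (3611/2 + 6182/5) = -18360037/4590009 + 30419/10 = 139439883401/45900090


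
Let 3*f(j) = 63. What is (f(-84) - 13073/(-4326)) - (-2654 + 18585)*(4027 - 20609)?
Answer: 1142790188411/4326 ≈ 2.6417e+8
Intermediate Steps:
f(j) = 21 (f(j) = (⅓)*63 = 21)
(f(-84) - 13073/(-4326)) - (-2654 + 18585)*(4027 - 20609) = (21 - 13073/(-4326)) - (-2654 + 18585)*(4027 - 20609) = (21 - 13073*(-1)/4326) - 15931*(-16582) = (21 - 1*(-13073/4326)) - 1*(-264167842) = (21 + 13073/4326) + 264167842 = 103919/4326 + 264167842 = 1142790188411/4326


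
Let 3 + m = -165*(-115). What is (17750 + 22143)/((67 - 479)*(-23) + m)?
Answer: 5699/4064 ≈ 1.4023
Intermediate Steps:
m = 18972 (m = -3 - 165*(-115) = -3 + 18975 = 18972)
(17750 + 22143)/((67 - 479)*(-23) + m) = (17750 + 22143)/((67 - 479)*(-23) + 18972) = 39893/(-412*(-23) + 18972) = 39893/(9476 + 18972) = 39893/28448 = 39893*(1/28448) = 5699/4064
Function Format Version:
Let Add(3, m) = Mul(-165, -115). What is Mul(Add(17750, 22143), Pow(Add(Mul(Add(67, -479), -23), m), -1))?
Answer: Rational(5699, 4064) ≈ 1.4023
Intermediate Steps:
m = 18972 (m = Add(-3, Mul(-165, -115)) = Add(-3, 18975) = 18972)
Mul(Add(17750, 22143), Pow(Add(Mul(Add(67, -479), -23), m), -1)) = Mul(Add(17750, 22143), Pow(Add(Mul(Add(67, -479), -23), 18972), -1)) = Mul(39893, Pow(Add(Mul(-412, -23), 18972), -1)) = Mul(39893, Pow(Add(9476, 18972), -1)) = Mul(39893, Pow(28448, -1)) = Mul(39893, Rational(1, 28448)) = Rational(5699, 4064)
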